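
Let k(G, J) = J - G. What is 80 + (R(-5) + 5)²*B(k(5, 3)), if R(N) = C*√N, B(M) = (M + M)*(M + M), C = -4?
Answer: -800 - 640*I*√5 ≈ -800.0 - 1431.1*I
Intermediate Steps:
B(M) = 4*M² (B(M) = (2*M)*(2*M) = 4*M²)
R(N) = -4*√N
80 + (R(-5) + 5)²*B(k(5, 3)) = 80 + (-4*I*√5 + 5)²*(4*(3 - 1*5)²) = 80 + (-4*I*√5 + 5)²*(4*(3 - 5)²) = 80 + (-4*I*√5 + 5)²*(4*(-2)²) = 80 + (5 - 4*I*√5)²*(4*4) = 80 + (5 - 4*I*√5)²*16 = 80 + 16*(5 - 4*I*√5)²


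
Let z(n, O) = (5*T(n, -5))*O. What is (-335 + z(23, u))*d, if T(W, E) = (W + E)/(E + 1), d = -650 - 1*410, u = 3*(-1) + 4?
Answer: 378950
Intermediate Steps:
u = 1 (u = -3 + 4 = 1)
d = -1060 (d = -650 - 410 = -1060)
T(W, E) = (E + W)/(1 + E)
z(n, O) = O*(25/4 - 5*n/4) (z(n, O) = (5*((-5 + n)/(1 - 5)))*O = (5*((-5 + n)/(-4)))*O = (5*(-(-5 + n)/4))*O = (5*(5/4 - n/4))*O = (25/4 - 5*n/4)*O = O*(25/4 - 5*n/4))
(-335 + z(23, u))*d = (-335 + (5/4)*1*(5 - 1*23))*(-1060) = (-335 + (5/4)*1*(5 - 23))*(-1060) = (-335 + (5/4)*1*(-18))*(-1060) = (-335 - 45/2)*(-1060) = -715/2*(-1060) = 378950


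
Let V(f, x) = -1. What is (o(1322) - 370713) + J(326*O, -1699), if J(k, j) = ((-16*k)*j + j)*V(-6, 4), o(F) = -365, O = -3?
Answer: 26216573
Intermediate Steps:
J(k, j) = -j + 16*j*k (J(k, j) = ((-16*k)*j + j)*(-1) = (-16*j*k + j)*(-1) = (j - 16*j*k)*(-1) = -j + 16*j*k)
(o(1322) - 370713) + J(326*O, -1699) = (-365 - 370713) - 1699*(-1 + 16*(326*(-3))) = -371078 - 1699*(-1 + 16*(-978)) = -371078 - 1699*(-1 - 15648) = -371078 - 1699*(-15649) = -371078 + 26587651 = 26216573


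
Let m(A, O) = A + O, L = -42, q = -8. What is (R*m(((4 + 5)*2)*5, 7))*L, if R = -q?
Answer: -32592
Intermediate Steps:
R = 8 (R = -1*(-8) = 8)
(R*m(((4 + 5)*2)*5, 7))*L = (8*(((4 + 5)*2)*5 + 7))*(-42) = (8*((9*2)*5 + 7))*(-42) = (8*(18*5 + 7))*(-42) = (8*(90 + 7))*(-42) = (8*97)*(-42) = 776*(-42) = -32592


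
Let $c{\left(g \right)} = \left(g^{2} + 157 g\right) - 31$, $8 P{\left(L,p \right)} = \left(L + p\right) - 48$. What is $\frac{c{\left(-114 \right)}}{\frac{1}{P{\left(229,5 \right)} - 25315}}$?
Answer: $\frac{499056811}{4} \approx 1.2476 \cdot 10^{8}$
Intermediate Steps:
$P{\left(L,p \right)} = -6 + \frac{L}{8} + \frac{p}{8}$ ($P{\left(L,p \right)} = \frac{\left(L + p\right) - 48}{8} = \frac{-48 + L + p}{8} = -6 + \frac{L}{8} + \frac{p}{8}$)
$c{\left(g \right)} = -31 + g^{2} + 157 g$
$\frac{c{\left(-114 \right)}}{\frac{1}{P{\left(229,5 \right)} - 25315}} = \frac{-31 + \left(-114\right)^{2} + 157 \left(-114\right)}{\frac{1}{\left(-6 + \frac{1}{8} \cdot 229 + \frac{1}{8} \cdot 5\right) - 25315}} = \frac{-31 + 12996 - 17898}{\frac{1}{\left(-6 + \frac{229}{8} + \frac{5}{8}\right) - 25315}} = - \frac{4933}{\frac{1}{\frac{93}{4} - 25315}} = - \frac{4933}{\frac{1}{- \frac{101167}{4}}} = - \frac{4933}{- \frac{4}{101167}} = \left(-4933\right) \left(- \frac{101167}{4}\right) = \frac{499056811}{4}$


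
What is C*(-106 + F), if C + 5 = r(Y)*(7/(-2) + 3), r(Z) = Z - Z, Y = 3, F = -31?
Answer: 685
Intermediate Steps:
r(Z) = 0
C = -5 (C = -5 + 0*(7/(-2) + 3) = -5 + 0*(7*(-1/2) + 3) = -5 + 0*(-7/2 + 3) = -5 + 0*(-1/2) = -5 + 0 = -5)
C*(-106 + F) = -5*(-106 - 31) = -5*(-137) = 685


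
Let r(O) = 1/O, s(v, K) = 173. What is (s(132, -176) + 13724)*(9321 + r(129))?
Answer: 16709891770/129 ≈ 1.2953e+8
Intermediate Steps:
(s(132, -176) + 13724)*(9321 + r(129)) = (173 + 13724)*(9321 + 1/129) = 13897*(9321 + 1/129) = 13897*(1202410/129) = 16709891770/129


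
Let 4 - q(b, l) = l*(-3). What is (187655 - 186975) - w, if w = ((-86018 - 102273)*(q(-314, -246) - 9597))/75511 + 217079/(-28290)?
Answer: -53561666879521/2136206190 ≈ -25073.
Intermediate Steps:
q(b, l) = 4 + 3*l (q(b, l) = 4 - l*(-3) = 4 - (-3)*l = 4 + 3*l)
w = 55014287088721/2136206190 (w = ((-86018 - 102273)*((4 + 3*(-246)) - 9597))/75511 + 217079/(-28290) = -188291*((4 - 738) - 9597)*(1/75511) + 217079*(-1/28290) = -188291*(-734 - 9597)*(1/75511) - 217079/28290 = -188291*(-10331)*(1/75511) - 217079/28290 = 1945234321*(1/75511) - 217079/28290 = 1945234321/75511 - 217079/28290 = 55014287088721/2136206190 ≈ 25753.)
(187655 - 186975) - w = (187655 - 186975) - 1*55014287088721/2136206190 = 680 - 55014287088721/2136206190 = -53561666879521/2136206190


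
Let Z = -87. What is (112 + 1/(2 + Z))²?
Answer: 90611361/7225 ≈ 12541.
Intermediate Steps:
(112 + 1/(2 + Z))² = (112 + 1/(2 - 87))² = (112 + 1/(-85))² = (112 - 1/85)² = (9519/85)² = 90611361/7225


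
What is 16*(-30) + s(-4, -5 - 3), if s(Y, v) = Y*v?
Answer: -448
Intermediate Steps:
16*(-30) + s(-4, -5 - 3) = 16*(-30) - 4*(-5 - 3) = -480 - 4*(-8) = -480 + 32 = -448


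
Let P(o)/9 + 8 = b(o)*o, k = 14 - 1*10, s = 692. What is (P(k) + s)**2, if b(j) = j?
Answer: 583696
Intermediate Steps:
k = 4 (k = 14 - 10 = 4)
P(o) = -72 + 9*o**2 (P(o) = -72 + 9*(o*o) = -72 + 9*o**2)
(P(k) + s)**2 = ((-72 + 9*4**2) + 692)**2 = ((-72 + 9*16) + 692)**2 = ((-72 + 144) + 692)**2 = (72 + 692)**2 = 764**2 = 583696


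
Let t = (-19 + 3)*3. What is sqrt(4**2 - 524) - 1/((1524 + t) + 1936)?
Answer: -1/3412 + 2*I*sqrt(127) ≈ -0.00029308 + 22.539*I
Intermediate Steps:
t = -48 (t = -16*3 = -48)
sqrt(4**2 - 524) - 1/((1524 + t) + 1936) = sqrt(4**2 - 524) - 1/((1524 - 48) + 1936) = sqrt(16 - 524) - 1/(1476 + 1936) = sqrt(-508) - 1/3412 = 2*I*sqrt(127) - 1*1/3412 = 2*I*sqrt(127) - 1/3412 = -1/3412 + 2*I*sqrt(127)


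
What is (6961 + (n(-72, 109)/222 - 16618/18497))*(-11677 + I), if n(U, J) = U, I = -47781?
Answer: -283210048250542/684389 ≈ -4.1381e+8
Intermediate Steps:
(6961 + (n(-72, 109)/222 - 16618/18497))*(-11677 + I) = (6961 + (-72/222 - 16618/18497))*(-11677 - 47781) = (6961 + (-72*1/222 - 16618*1/18497))*(-59458) = (6961 + (-12/37 - 16618/18497))*(-59458) = (6961 - 836830/684389)*(-59458) = (4763194999/684389)*(-59458) = -283210048250542/684389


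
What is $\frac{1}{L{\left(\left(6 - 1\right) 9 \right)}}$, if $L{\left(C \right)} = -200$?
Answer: $- \frac{1}{200} \approx -0.005$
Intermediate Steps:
$\frac{1}{L{\left(\left(6 - 1\right) 9 \right)}} = \frac{1}{-200} = - \frac{1}{200}$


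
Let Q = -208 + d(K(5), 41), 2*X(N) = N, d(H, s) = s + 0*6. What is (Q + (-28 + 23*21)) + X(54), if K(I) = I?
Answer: 315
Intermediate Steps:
d(H, s) = s (d(H, s) = s + 0 = s)
X(N) = N/2
Q = -167 (Q = -208 + 41 = -167)
(Q + (-28 + 23*21)) + X(54) = (-167 + (-28 + 23*21)) + (1/2)*54 = (-167 + (-28 + 483)) + 27 = (-167 + 455) + 27 = 288 + 27 = 315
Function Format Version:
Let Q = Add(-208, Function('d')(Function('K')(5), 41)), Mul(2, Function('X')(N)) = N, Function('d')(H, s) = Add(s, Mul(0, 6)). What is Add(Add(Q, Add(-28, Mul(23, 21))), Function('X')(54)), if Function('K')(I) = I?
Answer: 315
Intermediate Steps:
Function('d')(H, s) = s (Function('d')(H, s) = Add(s, 0) = s)
Function('X')(N) = Mul(Rational(1, 2), N)
Q = -167 (Q = Add(-208, 41) = -167)
Add(Add(Q, Add(-28, Mul(23, 21))), Function('X')(54)) = Add(Add(-167, Add(-28, Mul(23, 21))), Mul(Rational(1, 2), 54)) = Add(Add(-167, Add(-28, 483)), 27) = Add(Add(-167, 455), 27) = Add(288, 27) = 315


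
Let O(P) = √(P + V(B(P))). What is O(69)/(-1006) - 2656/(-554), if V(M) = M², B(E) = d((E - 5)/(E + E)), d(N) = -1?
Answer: 1328/277 - √70/1006 ≈ 4.7859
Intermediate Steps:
B(E) = -1
O(P) = √(1 + P) (O(P) = √(P + (-1)²) = √(P + 1) = √(1 + P))
O(69)/(-1006) - 2656/(-554) = √(1 + 69)/(-1006) - 2656/(-554) = √70*(-1/1006) - 2656*(-1/554) = -√70/1006 + 1328/277 = 1328/277 - √70/1006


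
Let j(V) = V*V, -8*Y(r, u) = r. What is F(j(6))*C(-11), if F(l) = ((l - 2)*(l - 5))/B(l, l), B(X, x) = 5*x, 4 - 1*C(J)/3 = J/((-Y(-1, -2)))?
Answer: -7378/5 ≈ -1475.6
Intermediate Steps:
Y(r, u) = -r/8
j(V) = V**2
C(J) = 12 + 24*J (C(J) = 12 - 3*J/((-(-1)*(-1)/8)) = 12 - 3*J/((-1*1/8)) = 12 - 3*J/(-1/8) = 12 - 3*J*(-8) = 12 - (-24)*J = 12 + 24*J)
F(l) = (-5 + l)*(-2 + l)/(5*l) (F(l) = ((l - 2)*(l - 5))/((5*l)) = ((-2 + l)*(-5 + l))*(1/(5*l)) = ((-5 + l)*(-2 + l))*(1/(5*l)) = (-5 + l)*(-2 + l)/(5*l))
F(j(6))*C(-11) = (-7/5 + 2/(6**2) + (1/5)*6**2)*(12 + 24*(-11)) = (-7/5 + 2/36 + (1/5)*36)*(12 - 264) = (-7/5 + 2*(1/36) + 36/5)*(-252) = (-7/5 + 1/18 + 36/5)*(-252) = (527/90)*(-252) = -7378/5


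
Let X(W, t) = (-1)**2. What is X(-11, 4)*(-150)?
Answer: -150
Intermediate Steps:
X(W, t) = 1
X(-11, 4)*(-150) = 1*(-150) = -150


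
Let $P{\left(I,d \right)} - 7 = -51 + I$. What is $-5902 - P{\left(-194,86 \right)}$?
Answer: $-5664$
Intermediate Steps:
$P{\left(I,d \right)} = -44 + I$ ($P{\left(I,d \right)} = 7 + \left(-51 + I\right) = -44 + I$)
$-5902 - P{\left(-194,86 \right)} = -5902 - \left(-44 - 194\right) = -5902 - -238 = -5902 + 238 = -5664$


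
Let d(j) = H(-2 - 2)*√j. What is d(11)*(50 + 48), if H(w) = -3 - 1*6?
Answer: -882*√11 ≈ -2925.3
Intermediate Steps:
H(w) = -9 (H(w) = -3 - 6 = -9)
d(j) = -9*√j
d(11)*(50 + 48) = (-9*√11)*(50 + 48) = -9*√11*98 = -882*√11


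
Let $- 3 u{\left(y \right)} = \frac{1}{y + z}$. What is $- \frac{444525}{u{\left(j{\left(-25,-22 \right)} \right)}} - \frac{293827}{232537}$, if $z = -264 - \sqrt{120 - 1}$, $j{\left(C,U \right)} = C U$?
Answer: $\frac{88690181221823}{232537} - 1333575 \sqrt{119} \approx 3.6685 \cdot 10^{8}$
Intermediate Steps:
$z = -264 - \sqrt{119} \approx -274.91$
$u{\left(y \right)} = - \frac{1}{3 \left(-264 + y - \sqrt{119}\right)}$ ($u{\left(y \right)} = - \frac{1}{3 \left(y - \left(264 + \sqrt{119}\right)\right)} = - \frac{1}{3 \left(-264 + y - \sqrt{119}\right)}$)
$- \frac{444525}{u{\left(j{\left(-25,-22 \right)} \right)}} - \frac{293827}{232537} = - \frac{444525}{\frac{1}{792 - 3 \left(\left(-25\right) \left(-22\right)\right) + 3 \sqrt{119}}} - \frac{293827}{232537} = - \frac{444525}{\frac{1}{792 - 1650 + 3 \sqrt{119}}} - \frac{293827}{232537} = - \frac{444525}{\frac{1}{-858 + 3 \sqrt{119}}} - \frac{293827}{232537} = - 444525 \left(-858 + 3 \sqrt{119}\right) - \frac{293827}{232537} = \left(381402450 - 1333575 \sqrt{119}\right) - \frac{293827}{232537} = \frac{88690181221823}{232537} - 1333575 \sqrt{119}$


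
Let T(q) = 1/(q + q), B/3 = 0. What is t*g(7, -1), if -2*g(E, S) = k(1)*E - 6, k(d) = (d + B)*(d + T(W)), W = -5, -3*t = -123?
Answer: -123/20 ≈ -6.1500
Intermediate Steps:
t = 41 (t = -⅓*(-123) = 41)
B = 0 (B = 3*0 = 0)
T(q) = 1/(2*q)
k(d) = d*(-⅒ + d) (k(d) = (d + 0)*(d + (½)/(-5)) = d*(d + (½)*(-⅕)) = d*(d - ⅒) = d*(-⅒ + d))
g(E, S) = 3 - 9*E/20 (g(E, S) = -((1*(-⅒ + 1))*E - 6)/2 = -((1*(9/10))*E - 6)/2 = -(9*E/10 - 6)/2 = -(-6 + 9*E/10)/2 = 3 - 9*E/20)
t*g(7, -1) = 41*(3 - 9/20*7) = 41*(3 - 63/20) = 41*(-3/20) = -123/20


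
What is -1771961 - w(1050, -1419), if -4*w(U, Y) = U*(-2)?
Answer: -1772486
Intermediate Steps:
w(U, Y) = U/2 (w(U, Y) = -U*(-2)/4 = -(-1)*U/2 = U/2)
-1771961 - w(1050, -1419) = -1771961 - 1050/2 = -1771961 - 1*525 = -1771961 - 525 = -1772486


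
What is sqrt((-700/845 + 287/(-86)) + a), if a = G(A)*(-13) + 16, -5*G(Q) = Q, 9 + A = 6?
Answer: sqrt(126066970)/5590 ≈ 2.0086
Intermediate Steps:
A = -3 (A = -9 + 6 = -3)
G(Q) = -Q/5
a = 41/5 (a = -1/5*(-3)*(-13) + 16 = (3/5)*(-13) + 16 = -39/5 + 16 = 41/5 ≈ 8.2000)
sqrt((-700/845 + 287/(-86)) + a) = sqrt((-700/845 + 287/(-86)) + 41/5) = sqrt((-700*1/845 + 287*(-1/86)) + 41/5) = sqrt((-140/169 - 287/86) + 41/5) = sqrt(-60543/14534 + 41/5) = sqrt(293179/72670) = sqrt(126066970)/5590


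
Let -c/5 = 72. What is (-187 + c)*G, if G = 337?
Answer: -184339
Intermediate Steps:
c = -360 (c = -5*72 = -360)
(-187 + c)*G = (-187 - 360)*337 = -547*337 = -184339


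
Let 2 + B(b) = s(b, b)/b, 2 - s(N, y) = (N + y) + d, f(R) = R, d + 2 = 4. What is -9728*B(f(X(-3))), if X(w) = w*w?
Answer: 38912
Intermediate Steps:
X(w) = w²
d = 2 (d = -2 + 4 = 2)
s(N, y) = -N - y (s(N, y) = 2 - ((N + y) + 2) = 2 - (2 + N + y) = 2 + (-2 - N - y) = -N - y)
B(b) = -4 (B(b) = -2 + (-b - b)/b = -2 + (-2*b)/b = -2 - 2 = -4)
-9728*B(f(X(-3))) = -9728*(-4) = 38912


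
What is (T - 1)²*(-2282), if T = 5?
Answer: -36512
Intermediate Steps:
(T - 1)²*(-2282) = (5 - 1)²*(-2282) = 4²*(-2282) = 16*(-2282) = -36512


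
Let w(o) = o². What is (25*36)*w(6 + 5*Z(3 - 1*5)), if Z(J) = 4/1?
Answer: 608400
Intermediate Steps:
Z(J) = 4 (Z(J) = 4*1 = 4)
(25*36)*w(6 + 5*Z(3 - 1*5)) = (25*36)*(6 + 5*4)² = 900*(6 + 20)² = 900*26² = 900*676 = 608400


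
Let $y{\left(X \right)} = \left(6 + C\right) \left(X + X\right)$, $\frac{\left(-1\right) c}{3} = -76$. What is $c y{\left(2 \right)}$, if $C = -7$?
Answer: $-912$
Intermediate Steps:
$c = 228$ ($c = \left(-3\right) \left(-76\right) = 228$)
$y{\left(X \right)} = - 2 X$ ($y{\left(X \right)} = \left(6 - 7\right) \left(X + X\right) = - 2 X$)
$c y{\left(2 \right)} = 228 \left(\left(-2\right) 2\right) = 228 \left(-4\right) = -912$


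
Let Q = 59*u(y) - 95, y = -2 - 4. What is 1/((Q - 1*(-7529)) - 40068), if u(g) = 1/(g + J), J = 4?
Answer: -2/65327 ≈ -3.0615e-5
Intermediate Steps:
y = -6
u(g) = 1/(4 + g) (u(g) = 1/(g + 4) = 1/(4 + g))
Q = -249/2 (Q = 59/(4 - 6) - 95 = 59/(-2) - 95 = 59*(-½) - 95 = -59/2 - 95 = -249/2 ≈ -124.50)
1/((Q - 1*(-7529)) - 40068) = 1/((-249/2 - 1*(-7529)) - 40068) = 1/((-249/2 + 7529) - 40068) = 1/(14809/2 - 40068) = 1/(-65327/2) = -2/65327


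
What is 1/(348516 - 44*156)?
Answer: 1/341652 ≈ 2.9270e-6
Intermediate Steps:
1/(348516 - 44*156) = 1/(348516 - 6864) = 1/341652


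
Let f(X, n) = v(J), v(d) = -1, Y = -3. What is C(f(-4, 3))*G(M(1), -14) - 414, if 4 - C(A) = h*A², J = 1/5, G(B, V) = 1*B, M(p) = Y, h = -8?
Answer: -450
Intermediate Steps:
M(p) = -3
G(B, V) = B
J = ⅕ ≈ 0.20000
f(X, n) = -1
C(A) = 4 + 8*A² (C(A) = 4 - (-8)*A² = 4 + 8*A²)
C(f(-4, 3))*G(M(1), -14) - 414 = (4 + 8*(-1)²)*(-3) - 414 = (4 + 8*1)*(-3) - 414 = (4 + 8)*(-3) - 414 = 12*(-3) - 414 = -36 - 414 = -450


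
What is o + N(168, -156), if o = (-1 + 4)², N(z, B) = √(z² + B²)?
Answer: 9 + 12*√365 ≈ 238.26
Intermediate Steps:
N(z, B) = √(B² + z²)
o = 9 (o = 3² = 9)
o + N(168, -156) = 9 + √((-156)² + 168²) = 9 + √(24336 + 28224) = 9 + √52560 = 9 + 12*√365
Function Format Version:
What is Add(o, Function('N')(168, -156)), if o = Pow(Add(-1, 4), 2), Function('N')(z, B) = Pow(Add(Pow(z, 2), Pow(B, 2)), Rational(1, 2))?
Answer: Add(9, Mul(12, Pow(365, Rational(1, 2)))) ≈ 238.26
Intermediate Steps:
Function('N')(z, B) = Pow(Add(Pow(B, 2), Pow(z, 2)), Rational(1, 2))
o = 9 (o = Pow(3, 2) = 9)
Add(o, Function('N')(168, -156)) = Add(9, Pow(Add(Pow(-156, 2), Pow(168, 2)), Rational(1, 2))) = Add(9, Pow(Add(24336, 28224), Rational(1, 2))) = Add(9, Pow(52560, Rational(1, 2))) = Add(9, Mul(12, Pow(365, Rational(1, 2))))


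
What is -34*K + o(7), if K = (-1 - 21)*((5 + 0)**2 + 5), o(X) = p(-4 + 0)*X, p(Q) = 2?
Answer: 22454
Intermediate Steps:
o(X) = 2*X
K = -660 (K = -22*(5**2 + 5) = -22*(25 + 5) = -22*30 = -660)
-34*K + o(7) = -34*(-660) + 2*7 = 22440 + 14 = 22454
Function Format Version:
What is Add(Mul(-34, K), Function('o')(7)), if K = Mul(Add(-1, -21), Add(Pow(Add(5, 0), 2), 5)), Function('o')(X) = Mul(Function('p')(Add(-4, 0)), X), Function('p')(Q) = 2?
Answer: 22454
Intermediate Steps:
Function('o')(X) = Mul(2, X)
K = -660 (K = Mul(-22, Add(Pow(5, 2), 5)) = Mul(-22, Add(25, 5)) = Mul(-22, 30) = -660)
Add(Mul(-34, K), Function('o')(7)) = Add(Mul(-34, -660), Mul(2, 7)) = Add(22440, 14) = 22454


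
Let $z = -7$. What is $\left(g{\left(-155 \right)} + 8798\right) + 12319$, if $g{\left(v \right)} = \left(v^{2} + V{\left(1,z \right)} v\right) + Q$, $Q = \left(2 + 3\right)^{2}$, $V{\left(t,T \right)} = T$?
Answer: $46252$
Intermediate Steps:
$Q = 25$ ($Q = 5^{2} = 25$)
$g{\left(v \right)} = 25 + v^{2} - 7 v$ ($g{\left(v \right)} = \left(v^{2} - 7 v\right) + 25 = 25 + v^{2} - 7 v$)
$\left(g{\left(-155 \right)} + 8798\right) + 12319 = \left(\left(25 + \left(-155\right)^{2} - -1085\right) + 8798\right) + 12319 = \left(\left(25 + 24025 + 1085\right) + 8798\right) + 12319 = \left(25135 + 8798\right) + 12319 = 33933 + 12319 = 46252$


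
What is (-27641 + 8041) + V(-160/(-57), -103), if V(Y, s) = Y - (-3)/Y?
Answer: -178716653/9120 ≈ -19596.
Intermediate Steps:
V(Y, s) = Y + 3/Y
(-27641 + 8041) + V(-160/(-57), -103) = (-27641 + 8041) + (-160/(-57) + 3/((-160/(-57)))) = -19600 + (-160*(-1/57) + 3/((-160*(-1/57)))) = -19600 + (160/57 + 3/(160/57)) = -19600 + (160/57 + 3*(57/160)) = -19600 + (160/57 + 171/160) = -19600 + 35347/9120 = -178716653/9120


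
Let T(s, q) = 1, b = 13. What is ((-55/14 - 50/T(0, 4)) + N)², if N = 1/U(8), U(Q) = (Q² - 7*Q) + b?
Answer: 5121169/1764 ≈ 2903.2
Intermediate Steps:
U(Q) = 13 + Q² - 7*Q (U(Q) = (Q² - 7*Q) + 13 = 13 + Q² - 7*Q)
N = 1/21 (N = 1/(13 + 8² - 7*8) = 1/(13 + 64 - 56) = 1/21 ≈ 0.047619)
((-55/14 - 50/T(0, 4)) + N)² = ((-55/14 - 50/1) + 1/21)² = ((-55*1/14 - 50*1) + 1/21)² = ((-55/14 - 50) + 1/21)² = (-755/14 + 1/21)² = (-2263/42)² = 5121169/1764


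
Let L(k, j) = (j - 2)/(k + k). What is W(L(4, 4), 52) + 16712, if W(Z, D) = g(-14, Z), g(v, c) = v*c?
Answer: 33417/2 ≈ 16709.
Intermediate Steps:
L(k, j) = (-2 + j)/(2*k) (L(k, j) = (-2 + j)/((2*k)) = (-2 + j)*(1/(2*k)) = (-2 + j)/(2*k))
g(v, c) = c*v
W(Z, D) = -14*Z (W(Z, D) = Z*(-14) = -14*Z)
W(L(4, 4), 52) + 16712 = -7*(-2 + 4)/4 + 16712 = -7*2/4 + 16712 = -14*¼ + 16712 = -7/2 + 16712 = 33417/2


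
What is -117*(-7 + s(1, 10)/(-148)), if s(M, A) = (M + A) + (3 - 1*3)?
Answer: 122499/148 ≈ 827.70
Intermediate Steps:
s(M, A) = A + M (s(M, A) = (A + M) + (3 - 3) = (A + M) + 0 = A + M)
-117*(-7 + s(1, 10)/(-148)) = -117*(-7 + (10 + 1)/(-148)) = -117*(-7 + 11*(-1/148)) = -117*(-7 - 11/148) = -117*(-1047/148) = 122499/148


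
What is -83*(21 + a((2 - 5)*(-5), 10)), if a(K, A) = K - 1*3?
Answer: -2739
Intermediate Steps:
a(K, A) = -3 + K (a(K, A) = K - 3 = -3 + K)
-83*(21 + a((2 - 5)*(-5), 10)) = -83*(21 + (-3 + (2 - 5)*(-5))) = -83*(21 + (-3 - 3*(-5))) = -83*(21 + (-3 + 15)) = -83*(21 + 12) = -83*33 = -2739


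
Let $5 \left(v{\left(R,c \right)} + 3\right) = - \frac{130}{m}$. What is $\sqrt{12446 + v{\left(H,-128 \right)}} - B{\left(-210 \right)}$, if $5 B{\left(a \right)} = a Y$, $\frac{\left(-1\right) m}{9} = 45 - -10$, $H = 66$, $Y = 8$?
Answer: $336 + \frac{\sqrt{338762105}}{165} \approx 447.55$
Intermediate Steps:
$m = -495$ ($m = - 9 \left(45 - -10\right) = - 9 \left(45 + 10\right) = \left(-9\right) 55 = -495$)
$B{\left(a \right)} = \frac{8 a}{5}$ ($B{\left(a \right)} = \frac{a 8}{5} = \frac{8 a}{5}$)
$v{\left(R,c \right)} = - \frac{1459}{495}$ ($v{\left(R,c \right)} = -3 + \frac{\left(-130\right) \frac{1}{-495}}{5} = -3 + \frac{\left(-130\right) \left(- \frac{1}{495}\right)}{5} = -3 + \frac{1}{5} \cdot \frac{26}{99} = -3 + \frac{26}{495} = - \frac{1459}{495}$)
$\sqrt{12446 + v{\left(H,-128 \right)}} - B{\left(-210 \right)} = \sqrt{12446 - \frac{1459}{495}} - \frac{8}{5} \left(-210\right) = \sqrt{\frac{6159311}{495}} - -336 = \frac{\sqrt{338762105}}{165} + 336 = 336 + \frac{\sqrt{338762105}}{165}$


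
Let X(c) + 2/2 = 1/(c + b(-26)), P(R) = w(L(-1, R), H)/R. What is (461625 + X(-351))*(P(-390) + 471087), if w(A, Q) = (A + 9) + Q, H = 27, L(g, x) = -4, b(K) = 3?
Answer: 14757176668259299/67860 ≈ 2.1746e+11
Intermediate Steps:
w(A, Q) = 9 + A + Q (w(A, Q) = (9 + A) + Q = 9 + A + Q)
P(R) = 32/R (P(R) = (9 - 4 + 27)/R = 32/R)
X(c) = -1 + 1/(3 + c) (X(c) = -1 + 1/(c + 3) = -1 + 1/(3 + c))
(461625 + X(-351))*(P(-390) + 471087) = (461625 + (-2 - 1*(-351))/(3 - 351))*(32/(-390) + 471087) = (461625 + (-2 + 351)/(-348))*(32*(-1/390) + 471087) = (461625 - 1/348*349)*(-16/195 + 471087) = (461625 - 349/348)*(91861949/195) = (160645151/348)*(91861949/195) = 14757176668259299/67860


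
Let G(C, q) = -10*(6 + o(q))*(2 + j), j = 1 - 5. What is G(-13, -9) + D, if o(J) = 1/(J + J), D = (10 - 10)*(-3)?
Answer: 1070/9 ≈ 118.89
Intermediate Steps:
D = 0 (D = 0*(-3) = 0)
o(J) = 1/(2*J)
j = -4
G(C, q) = 120 + 10/q (G(C, q) = -10*(6 + 1/(2*q))*(2 - 4) = -10*(6 + 1/(2*q))*(-2) = -10*(-12 - 1/q) = 120 + 10/q)
G(-13, -9) + D = (120 + 10/(-9)) + 0 = (120 + 10*(-⅑)) + 0 = (120 - 10/9) + 0 = 1070/9 + 0 = 1070/9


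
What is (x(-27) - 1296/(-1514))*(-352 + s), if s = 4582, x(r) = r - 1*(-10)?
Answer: -51694830/757 ≈ -68289.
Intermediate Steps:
x(r) = 10 + r (x(r) = r + 10 = 10 + r)
(x(-27) - 1296/(-1514))*(-352 + s) = ((10 - 27) - 1296/(-1514))*(-352 + 4582) = (-17 - 1296*(-1/1514))*4230 = (-17 + 648/757)*4230 = -12221/757*4230 = -51694830/757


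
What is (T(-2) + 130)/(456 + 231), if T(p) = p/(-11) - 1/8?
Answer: 3815/20152 ≈ 0.18931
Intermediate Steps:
T(p) = -⅛ - p/11 (T(p) = p*(-1/11) - 1*⅛ = -p/11 - ⅛ = -⅛ - p/11)
(T(-2) + 130)/(456 + 231) = ((-⅛ - 1/11*(-2)) + 130)/(456 + 231) = ((-⅛ + 2/11) + 130)/687 = (5/88 + 130)*(1/687) = (11445/88)*(1/687) = 3815/20152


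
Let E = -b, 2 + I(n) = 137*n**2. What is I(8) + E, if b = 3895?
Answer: 4871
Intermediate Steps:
I(n) = -2 + 137*n**2
E = -3895 (E = -1*3895 = -3895)
I(8) + E = (-2 + 137*8**2) - 3895 = (-2 + 137*64) - 3895 = (-2 + 8768) - 3895 = 8766 - 3895 = 4871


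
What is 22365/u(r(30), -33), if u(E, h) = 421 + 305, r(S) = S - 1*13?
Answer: 7455/242 ≈ 30.806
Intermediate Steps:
r(S) = -13 + S (r(S) = S - 13 = -13 + S)
u(E, h) = 726
22365/u(r(30), -33) = 22365/726 = 22365*(1/726) = 7455/242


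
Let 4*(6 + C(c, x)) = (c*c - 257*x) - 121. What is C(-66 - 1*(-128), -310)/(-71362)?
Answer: -83369/285448 ≈ -0.29206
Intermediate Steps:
C(c, x) = -145/4 - 257*x/4 + c²/4 (C(c, x) = -6 + ((c*c - 257*x) - 121)/4 = -6 + ((c² - 257*x) - 121)/4 = -6 + (-121 + c² - 257*x)/4 = -6 + (-121/4 - 257*x/4 + c²/4) = -145/4 - 257*x/4 + c²/4)
C(-66 - 1*(-128), -310)/(-71362) = (-145/4 - 257/4*(-310) + (-66 - 1*(-128))²/4)/(-71362) = (-145/4 + 39835/2 + (-66 + 128)²/4)*(-1/71362) = (-145/4 + 39835/2 + (¼)*62²)*(-1/71362) = (-145/4 + 39835/2 + (¼)*3844)*(-1/71362) = (-145/4 + 39835/2 + 961)*(-1/71362) = (83369/4)*(-1/71362) = -83369/285448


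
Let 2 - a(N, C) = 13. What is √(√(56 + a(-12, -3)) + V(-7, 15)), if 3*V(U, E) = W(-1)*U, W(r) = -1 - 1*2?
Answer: √(7 + 3*√5) ≈ 3.7025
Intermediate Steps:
W(r) = -3 (W(r) = -1 - 2 = -3)
a(N, C) = -11 (a(N, C) = 2 - 1*13 = 2 - 13 = -11)
V(U, E) = -U (V(U, E) = (-3*U)/3 = -U)
√(√(56 + a(-12, -3)) + V(-7, 15)) = √(√(56 - 11) - 1*(-7)) = √(√45 + 7) = √(3*√5 + 7) = √(7 + 3*√5)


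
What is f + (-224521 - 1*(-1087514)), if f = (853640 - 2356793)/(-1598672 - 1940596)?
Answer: 339373890253/393252 ≈ 8.6299e+5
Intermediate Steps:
f = 167017/393252 (f = -1503153/(-3539268) = -1503153*(-1/3539268) = 167017/393252 ≈ 0.42471)
f + (-224521 - 1*(-1087514)) = 167017/393252 + (-224521 - 1*(-1087514)) = 167017/393252 + (-224521 + 1087514) = 167017/393252 + 862993 = 339373890253/393252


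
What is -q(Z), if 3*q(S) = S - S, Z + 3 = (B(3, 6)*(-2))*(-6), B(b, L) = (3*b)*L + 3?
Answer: 0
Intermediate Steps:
B(b, L) = 3 + 3*L*b (B(b, L) = 3*L*b + 3 = 3 + 3*L*b)
Z = 681 (Z = -3 + ((3 + 3*6*3)*(-2))*(-6) = -3 + ((3 + 54)*(-2))*(-6) = -3 + (57*(-2))*(-6) = -3 - 114*(-6) = -3 + 684 = 681)
q(S) = 0 (q(S) = (S - S)/3 = (1/3)*0 = 0)
-q(Z) = -1*0 = 0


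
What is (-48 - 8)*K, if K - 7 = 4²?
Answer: -1288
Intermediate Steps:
K = 23 (K = 7 + 4² = 7 + 16 = 23)
(-48 - 8)*K = (-48 - 8)*23 = -56*23 = -1288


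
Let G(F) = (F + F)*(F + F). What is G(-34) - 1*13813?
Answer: -9189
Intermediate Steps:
G(F) = 4*F² (G(F) = (2*F)*(2*F) = 4*F²)
G(-34) - 1*13813 = 4*(-34)² - 1*13813 = 4*1156 - 13813 = 4624 - 13813 = -9189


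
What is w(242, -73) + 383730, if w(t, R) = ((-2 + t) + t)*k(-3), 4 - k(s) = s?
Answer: 387104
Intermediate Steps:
k(s) = 4 - s
w(t, R) = -14 + 14*t (w(t, R) = ((-2 + t) + t)*(4 - 1*(-3)) = (-2 + 2*t)*(4 + 3) = (-2 + 2*t)*7 = -14 + 14*t)
w(242, -73) + 383730 = (-14 + 14*242) + 383730 = (-14 + 3388) + 383730 = 3374 + 383730 = 387104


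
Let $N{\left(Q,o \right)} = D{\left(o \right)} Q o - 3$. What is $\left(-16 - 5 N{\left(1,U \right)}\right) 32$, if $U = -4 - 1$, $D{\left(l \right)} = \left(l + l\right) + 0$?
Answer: $-8032$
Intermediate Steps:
$D{\left(l \right)} = 2 l$ ($D{\left(l \right)} = 2 l + 0 = 2 l$)
$U = -5$
$N{\left(Q,o \right)} = -3 + 2 Q o^{2}$ ($N{\left(Q,o \right)} = 2 o Q o - 3 = 2 Q o o - 3 = 2 Q o^{2} - 3 = -3 + 2 Q o^{2}$)
$\left(-16 - 5 N{\left(1,U \right)}\right) 32 = \left(-16 - 5 \left(-3 + 2 \cdot 1 \left(-5\right)^{2}\right)\right) 32 = \left(-16 - 5 \left(-3 + 2 \cdot 1 \cdot 25\right)\right) 32 = \left(-16 - 5 \left(-3 + 50\right)\right) 32 = \left(-16 - 235\right) 32 = \left(-251\right) 32 = -8032$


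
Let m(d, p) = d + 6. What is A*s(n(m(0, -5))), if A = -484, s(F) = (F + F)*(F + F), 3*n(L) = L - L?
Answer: 0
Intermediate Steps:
m(d, p) = 6 + d
n(L) = 0 (n(L) = (L - L)/3 = (⅓)*0 = 0)
s(F) = 4*F² (s(F) = (2*F)*(2*F) = 4*F²)
A*s(n(m(0, -5))) = -1936*0² = -1936*0 = -484*0 = 0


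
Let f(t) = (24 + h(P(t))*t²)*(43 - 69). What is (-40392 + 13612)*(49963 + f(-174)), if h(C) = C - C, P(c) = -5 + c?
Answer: -1321298420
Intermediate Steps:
h(C) = 0
f(t) = -624 (f(t) = (24 + 0*t²)*(43 - 69) = (24 + 0)*(-26) = 24*(-26) = -624)
(-40392 + 13612)*(49963 + f(-174)) = (-40392 + 13612)*(49963 - 624) = -26780*49339 = -1321298420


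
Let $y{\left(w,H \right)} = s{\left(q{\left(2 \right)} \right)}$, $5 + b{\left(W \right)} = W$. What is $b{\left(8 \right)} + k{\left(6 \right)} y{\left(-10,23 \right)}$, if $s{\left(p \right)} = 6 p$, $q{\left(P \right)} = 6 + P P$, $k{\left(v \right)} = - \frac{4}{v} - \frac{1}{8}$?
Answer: $- \frac{89}{2} \approx -44.5$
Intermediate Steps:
$b{\left(W \right)} = -5 + W$
$k{\left(v \right)} = - \frac{1}{8} - \frac{4}{v}$ ($k{\left(v \right)} = - \frac{4}{v} - \frac{1}{8} = - \frac{1}{8} - \frac{4}{v}$)
$q{\left(P \right)} = 6 + P^{2}$
$y{\left(w,H \right)} = 60$ ($y{\left(w,H \right)} = 6 \left(6 + 2^{2}\right) = 6 \left(6 + 4\right) = 6 \cdot 10 = 60$)
$b{\left(8 \right)} + k{\left(6 \right)} y{\left(-10,23 \right)} = \left(-5 + 8\right) + \frac{-32 - 6}{8 \cdot 6} \cdot 60 = 3 + \frac{1}{8} \cdot \frac{1}{6} \left(-32 - 6\right) 60 = 3 + \frac{1}{8} \cdot \frac{1}{6} \left(-38\right) 60 = 3 - \frac{95}{2} = - \frac{89}{2}$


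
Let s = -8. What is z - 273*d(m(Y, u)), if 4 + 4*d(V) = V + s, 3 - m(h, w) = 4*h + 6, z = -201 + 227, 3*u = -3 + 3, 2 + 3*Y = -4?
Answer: 2015/4 ≈ 503.75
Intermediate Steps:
Y = -2 (Y = -⅔ + (⅓)*(-4) = -⅔ - 4/3 = -2)
u = 0 (u = (-3 + 3)/3 = (⅓)*0 = 0)
z = 26
m(h, w) = -3 - 4*h (m(h, w) = 3 - (4*h + 6) = 3 - (6 + 4*h) = 3 + (-6 - 4*h) = -3 - 4*h)
d(V) = -3 + V/4 (d(V) = -1 + (V - 8)/4 = -1 + (-8 + V)/4 = -1 + (-2 + V/4) = -3 + V/4)
z - 273*d(m(Y, u)) = 26 - 273*(-3 + (-3 - 4*(-2))/4) = 26 - 273*(-3 + (-3 + 8)/4) = 26 - 273*(-3 + (¼)*5) = 26 - 273*(-3 + 5/4) = 26 - 273*(-7/4) = 26 + 1911/4 = 2015/4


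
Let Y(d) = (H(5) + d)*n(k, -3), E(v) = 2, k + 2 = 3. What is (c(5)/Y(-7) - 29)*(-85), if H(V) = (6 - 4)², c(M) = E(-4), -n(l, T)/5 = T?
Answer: 22219/9 ≈ 2468.8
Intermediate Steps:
k = 1 (k = -2 + 3 = 1)
n(l, T) = -5*T
c(M) = 2
H(V) = 4 (H(V) = 2² = 4)
Y(d) = 60 + 15*d (Y(d) = (4 + d)*(-5*(-3)) = (4 + d)*15 = 60 + 15*d)
(c(5)/Y(-7) - 29)*(-85) = (2/(60 + 15*(-7)) - 29)*(-85) = (2/(60 - 105) - 29)*(-85) = (2/(-45) - 29)*(-85) = (2*(-1/45) - 29)*(-85) = (-2/45 - 29)*(-85) = -1307/45*(-85) = 22219/9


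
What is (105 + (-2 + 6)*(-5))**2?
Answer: 7225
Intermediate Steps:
(105 + (-2 + 6)*(-5))**2 = (105 + 4*(-5))**2 = (105 - 20)**2 = 85**2 = 7225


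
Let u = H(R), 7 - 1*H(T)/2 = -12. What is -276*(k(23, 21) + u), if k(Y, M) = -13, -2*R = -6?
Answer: -6900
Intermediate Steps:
R = 3 (R = -½*(-6) = 3)
H(T) = 38 (H(T) = 14 - 2*(-12) = 14 + 24 = 38)
u = 38
-276*(k(23, 21) + u) = -276*(-13 + 38) = -276*25 = -6900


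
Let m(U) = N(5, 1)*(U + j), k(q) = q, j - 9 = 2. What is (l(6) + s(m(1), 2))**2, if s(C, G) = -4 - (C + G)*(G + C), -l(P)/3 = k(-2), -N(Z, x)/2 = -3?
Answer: 29964676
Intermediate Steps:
j = 11 (j = 9 + 2 = 11)
N(Z, x) = 6 (N(Z, x) = -2*(-3) = 6)
l(P) = 6 (l(P) = -3*(-2) = 6)
m(U) = 66 + 6*U (m(U) = 6*(U + 11) = 6*(11 + U) = 66 + 6*U)
s(C, G) = -4 - (C + G)**2 (s(C, G) = -4 - (C + G)*(C + G) = -4 - (C + G)**2)
(l(6) + s(m(1), 2))**2 = (6 + (-4 - ((66 + 6*1) + 2)**2))**2 = (6 + (-4 - ((66 + 6) + 2)**2))**2 = (6 + (-4 - (72 + 2)**2))**2 = (6 + (-4 - 1*74**2))**2 = (6 + (-4 - 1*5476))**2 = (6 + (-4 - 5476))**2 = (6 - 5480)**2 = (-5474)**2 = 29964676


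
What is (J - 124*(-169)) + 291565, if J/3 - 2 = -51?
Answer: 312374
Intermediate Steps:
J = -147 (J = 6 + 3*(-51) = 6 - 153 = -147)
(J - 124*(-169)) + 291565 = (-147 - 124*(-169)) + 291565 = (-147 + 20956) + 291565 = 20809 + 291565 = 312374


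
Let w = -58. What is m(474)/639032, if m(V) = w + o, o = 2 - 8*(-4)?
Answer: -3/79879 ≈ -3.7557e-5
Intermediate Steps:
o = 34 (o = 2 + 32 = 34)
m(V) = -24 (m(V) = -58 + 34 = -24)
m(474)/639032 = -24/639032 = -24*1/639032 = -3/79879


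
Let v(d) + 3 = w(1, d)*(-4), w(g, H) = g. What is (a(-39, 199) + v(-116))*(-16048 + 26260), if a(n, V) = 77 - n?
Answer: 1113108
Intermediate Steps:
v(d) = -7 (v(d) = -3 + 1*(-4) = -3 - 4 = -7)
(a(-39, 199) + v(-116))*(-16048 + 26260) = ((77 - 1*(-39)) - 7)*(-16048 + 26260) = ((77 + 39) - 7)*10212 = (116 - 7)*10212 = 109*10212 = 1113108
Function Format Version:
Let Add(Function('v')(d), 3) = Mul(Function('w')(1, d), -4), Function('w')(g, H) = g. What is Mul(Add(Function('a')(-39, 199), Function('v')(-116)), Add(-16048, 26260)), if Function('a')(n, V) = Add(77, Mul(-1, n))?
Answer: 1113108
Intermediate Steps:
Function('v')(d) = -7 (Function('v')(d) = Add(-3, Mul(1, -4)) = Add(-3, -4) = -7)
Mul(Add(Function('a')(-39, 199), Function('v')(-116)), Add(-16048, 26260)) = Mul(Add(Add(77, Mul(-1, -39)), -7), Add(-16048, 26260)) = Mul(Add(Add(77, 39), -7), 10212) = Mul(Add(116, -7), 10212) = Mul(109, 10212) = 1113108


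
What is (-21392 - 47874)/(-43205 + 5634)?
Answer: 69266/37571 ≈ 1.8436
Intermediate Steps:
(-21392 - 47874)/(-43205 + 5634) = -69266/(-37571) = -69266*(-1/37571) = 69266/37571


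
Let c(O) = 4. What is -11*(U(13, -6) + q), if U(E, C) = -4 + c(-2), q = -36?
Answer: 396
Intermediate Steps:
U(E, C) = 0 (U(E, C) = -4 + 4 = 0)
-11*(U(13, -6) + q) = -11*(0 - 36) = -11*(-36) = 396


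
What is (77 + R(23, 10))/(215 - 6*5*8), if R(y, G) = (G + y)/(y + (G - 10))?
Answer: -1804/575 ≈ -3.1374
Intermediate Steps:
R(y, G) = (G + y)/(-10 + G + y) (R(y, G) = (G + y)/(y + (-10 + G)) = (G + y)/(-10 + G + y))
(77 + R(23, 10))/(215 - 6*5*8) = (77 + (10 + 23)/(-10 + 10 + 23))/(215 - 6*5*8) = (77 + 33/23)/(215 - 30*8) = (77 + (1/23)*33)/(215 - 240) = (77 + 33/23)/(-25) = (1804/23)*(-1/25) = -1804/575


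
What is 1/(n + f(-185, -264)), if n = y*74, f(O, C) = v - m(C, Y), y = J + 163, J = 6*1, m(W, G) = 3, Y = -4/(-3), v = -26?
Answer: 1/12477 ≈ 8.0148e-5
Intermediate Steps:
Y = 4/3 (Y = -4*(-⅓) = 4/3 ≈ 1.3333)
J = 6
y = 169 (y = 6 + 163 = 169)
f(O, C) = -29 (f(O, C) = -26 - 1*3 = -26 - 3 = -29)
n = 12506 (n = 169*74 = 12506)
1/(n + f(-185, -264)) = 1/(12506 - 29) = 1/12477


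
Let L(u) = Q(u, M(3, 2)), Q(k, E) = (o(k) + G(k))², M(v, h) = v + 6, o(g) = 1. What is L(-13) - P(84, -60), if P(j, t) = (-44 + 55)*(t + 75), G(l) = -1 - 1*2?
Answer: -161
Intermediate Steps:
M(v, h) = 6 + v
G(l) = -3 (G(l) = -1 - 2 = -3)
P(j, t) = 825 + 11*t (P(j, t) = 11*(75 + t) = 825 + 11*t)
Q(k, E) = 4 (Q(k, E) = (1 - 3)² = (-2)² = 4)
L(u) = 4
L(-13) - P(84, -60) = 4 - (825 + 11*(-60)) = 4 - (825 - 660) = 4 - 1*165 = 4 - 165 = -161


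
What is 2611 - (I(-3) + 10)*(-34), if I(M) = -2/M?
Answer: 8921/3 ≈ 2973.7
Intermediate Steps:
2611 - (I(-3) + 10)*(-34) = 2611 - (-2/(-3) + 10)*(-34) = 2611 - (-2*(-⅓) + 10)*(-34) = 2611 - (⅔ + 10)*(-34) = 2611 - 32*(-34)/3 = 2611 - 1*(-1088/3) = 2611 + 1088/3 = 8921/3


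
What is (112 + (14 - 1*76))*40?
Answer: 2000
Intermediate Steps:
(112 + (14 - 1*76))*40 = (112 + (14 - 76))*40 = (112 - 62)*40 = 50*40 = 2000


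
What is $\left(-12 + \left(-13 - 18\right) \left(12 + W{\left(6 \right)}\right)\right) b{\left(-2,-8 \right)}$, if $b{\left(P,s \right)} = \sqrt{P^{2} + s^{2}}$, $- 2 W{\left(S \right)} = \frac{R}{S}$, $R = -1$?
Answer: $- \frac{4639 \sqrt{17}}{6} \approx -3187.8$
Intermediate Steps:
$W{\left(S \right)} = \frac{1}{2 S}$ ($W{\left(S \right)} = - \frac{\left(-1\right) \frac{1}{S}}{2} = \frac{1}{2 S}$)
$\left(-12 + \left(-13 - 18\right) \left(12 + W{\left(6 \right)}\right)\right) b{\left(-2,-8 \right)} = \left(-12 + \left(-13 - 18\right) \left(12 + \frac{1}{2 \cdot 6}\right)\right) \sqrt{\left(-2\right)^{2} + \left(-8\right)^{2}} = \left(-12 - 31 \left(12 + \frac{1}{2} \cdot \frac{1}{6}\right)\right) \sqrt{4 + 64} = \left(-12 - 31 \left(12 + \frac{1}{12}\right)\right) \sqrt{68} = \left(-12 - \frac{4495}{12}\right) 2 \sqrt{17} = - \frac{4639 \cdot 2 \sqrt{17}}{12} = - \frac{4639 \sqrt{17}}{6}$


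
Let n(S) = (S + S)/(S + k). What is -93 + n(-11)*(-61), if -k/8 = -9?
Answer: -71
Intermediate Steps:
k = 72 (k = -8*(-9) = 72)
n(S) = 2*S/(72 + S) (n(S) = (S + S)/(S + 72) = (2*S)/(72 + S) = 2*S/(72 + S))
-93 + n(-11)*(-61) = -93 + (2*(-11)/(72 - 11))*(-61) = -93 + (2*(-11)/61)*(-61) = -93 + (2*(-11)*(1/61))*(-61) = -93 - 22/61*(-61) = -93 + 22 = -71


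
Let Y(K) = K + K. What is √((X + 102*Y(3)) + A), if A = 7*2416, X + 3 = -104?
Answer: √17417 ≈ 131.97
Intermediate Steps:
Y(K) = 2*K
X = -107 (X = -3 - 104 = -107)
A = 16912
√((X + 102*Y(3)) + A) = √((-107 + 102*(2*3)) + 16912) = √((-107 + 102*6) + 16912) = √((-107 + 612) + 16912) = √(505 + 16912) = √17417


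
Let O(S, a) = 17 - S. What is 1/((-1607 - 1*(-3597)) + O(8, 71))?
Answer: 1/1999 ≈ 0.00050025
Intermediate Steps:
1/((-1607 - 1*(-3597)) + O(8, 71)) = 1/((-1607 - 1*(-3597)) + (17 - 1*8)) = 1/((-1607 + 3597) + (17 - 8)) = 1/(1990 + 9) = 1/1999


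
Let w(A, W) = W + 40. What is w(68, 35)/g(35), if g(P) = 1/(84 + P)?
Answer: 8925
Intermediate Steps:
w(A, W) = 40 + W
w(68, 35)/g(35) = (40 + 35)/(1/(84 + 35)) = 75/(1/119) = 75*119 = 8925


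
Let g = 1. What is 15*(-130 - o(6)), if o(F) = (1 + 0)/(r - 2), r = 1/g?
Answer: -1935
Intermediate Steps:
r = 1 (r = 1/1 = 1)
o(F) = -1 (o(F) = (1 + 0)/(1 - 2) = 1/(-1) = 1*(-1) = -1)
15*(-130 - o(6)) = 15*(-130 - 1*(-1)) = 15*(-130 + 1) = 15*(-129) = -1935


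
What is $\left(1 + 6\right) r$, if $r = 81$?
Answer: $567$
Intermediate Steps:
$\left(1 + 6\right) r = \left(1 + 6\right) 81 = 7 \cdot 81 = 567$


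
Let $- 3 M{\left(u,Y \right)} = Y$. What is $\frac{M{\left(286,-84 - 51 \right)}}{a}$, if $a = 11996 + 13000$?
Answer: $\frac{15}{8332} \approx 0.0018003$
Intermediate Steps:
$M{\left(u,Y \right)} = - \frac{Y}{3}$
$a = 24996$
$\frac{M{\left(286,-84 - 51 \right)}}{a} = \frac{\left(- \frac{1}{3}\right) \left(-84 - 51\right)}{24996} = \left(- \frac{1}{3}\right) \left(-135\right) \frac{1}{24996} = 45 \cdot \frac{1}{24996} = \frac{15}{8332}$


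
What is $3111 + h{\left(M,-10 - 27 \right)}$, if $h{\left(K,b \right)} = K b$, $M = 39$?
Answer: $1668$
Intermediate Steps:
$3111 + h{\left(M,-10 - 27 \right)} = 3111 + 39 \left(-10 - 27\right) = 3111 + 39 \left(-37\right) = 3111 - 1443 = 1668$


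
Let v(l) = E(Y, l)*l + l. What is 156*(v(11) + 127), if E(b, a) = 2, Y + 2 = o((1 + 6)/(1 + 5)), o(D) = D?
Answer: 24960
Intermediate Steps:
Y = -⅚ (Y = -2 + (1 + 6)/(1 + 5) = -2 + 7/6 = -⅚ ≈ -0.83333)
v(l) = 3*l (v(l) = 2*l + l = 3*l)
156*(v(11) + 127) = 156*(3*11 + 127) = 156*(33 + 127) = 156*160 = 24960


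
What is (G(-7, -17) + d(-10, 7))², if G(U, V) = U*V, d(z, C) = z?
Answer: 11881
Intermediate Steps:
(G(-7, -17) + d(-10, 7))² = (-7*(-17) - 10)² = (119 - 10)² = 109² = 11881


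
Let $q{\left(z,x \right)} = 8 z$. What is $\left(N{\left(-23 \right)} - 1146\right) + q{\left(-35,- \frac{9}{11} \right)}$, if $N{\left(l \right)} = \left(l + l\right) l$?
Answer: $-368$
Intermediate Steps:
$N{\left(l \right)} = 2 l^{2}$ ($N{\left(l \right)} = 2 l l = 2 l^{2}$)
$\left(N{\left(-23 \right)} - 1146\right) + q{\left(-35,- \frac{9}{11} \right)} = \left(2 \left(-23\right)^{2} - 1146\right) + 8 \left(-35\right) = \left(2 \cdot 529 - 1146\right) - 280 = \left(1058 - 1146\right) - 280 = -88 - 280 = -368$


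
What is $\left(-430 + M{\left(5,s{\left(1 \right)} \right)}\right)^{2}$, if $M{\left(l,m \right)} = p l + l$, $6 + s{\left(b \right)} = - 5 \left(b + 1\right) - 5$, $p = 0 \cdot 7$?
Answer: $180625$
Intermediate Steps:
$p = 0$
$s{\left(b \right)} = -16 - 5 b$ ($s{\left(b \right)} = -6 - \left(5 + 5 \left(b + 1\right)\right) = -6 - \left(5 + 5 \left(1 + b\right)\right) = -6 - \left(10 + 5 b\right) = -16 - 5 b$)
$M{\left(l,m \right)} = l$ ($M{\left(l,m \right)} = 0 l + l = 0 + l = l$)
$\left(-430 + M{\left(5,s{\left(1 \right)} \right)}\right)^{2} = \left(-430 + 5\right)^{2} = \left(-425\right)^{2} = 180625$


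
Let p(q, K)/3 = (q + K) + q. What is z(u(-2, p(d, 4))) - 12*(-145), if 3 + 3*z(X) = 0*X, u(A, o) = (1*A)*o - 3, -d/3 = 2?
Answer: 1739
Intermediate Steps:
d = -6 (d = -3*2 = -6)
p(q, K) = 3*K + 6*q (p(q, K) = 3*((q + K) + q) = 3*((K + q) + q) = 3*(K + 2*q) = 3*K + 6*q)
u(A, o) = -3 + A*o (u(A, o) = A*o - 3 = -3 + A*o)
z(X) = -1 (z(X) = -1 + (0*X)/3 = -1 + (⅓)*0 = -1 + 0 = -1)
z(u(-2, p(d, 4))) - 12*(-145) = -1 - 12*(-145) = -1 + 1740 = 1739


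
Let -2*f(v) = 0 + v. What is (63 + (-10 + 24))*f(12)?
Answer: -462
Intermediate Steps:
f(v) = -v/2 (f(v) = -(0 + v)/2 = -v/2)
(63 + (-10 + 24))*f(12) = (63 + (-10 + 24))*(-1/2*12) = (63 + 14)*(-6) = 77*(-6) = -462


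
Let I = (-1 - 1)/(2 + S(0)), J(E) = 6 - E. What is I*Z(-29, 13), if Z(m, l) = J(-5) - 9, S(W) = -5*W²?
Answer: -2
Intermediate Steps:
I = -1 (I = (-1 - 1)/(2 - 5*0²) = -2/(2 - 5*0) = -2/(2 + 0) = -2/2 = -2*½ = -1)
Z(m, l) = 2 (Z(m, l) = (6 - 1*(-5)) - 9 = (6 + 5) - 9 = 11 - 9 = 2)
I*Z(-29, 13) = -1*2 = -2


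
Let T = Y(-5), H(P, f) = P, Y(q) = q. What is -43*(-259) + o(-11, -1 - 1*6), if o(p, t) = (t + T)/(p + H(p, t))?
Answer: 122513/11 ≈ 11138.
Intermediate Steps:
T = -5
o(p, t) = (-5 + t)/(2*p) (o(p, t) = (t - 5)/(p + p) = (-5 + t)/((2*p)) = (-5 + t)*(1/(2*p)) = (-5 + t)/(2*p))
-43*(-259) + o(-11, -1 - 1*6) = -43*(-259) + (1/2)*(-5 + (-1 - 1*6))/(-11) = 11137 + (1/2)*(-1/11)*(-5 + (-1 - 6)) = 11137 + (1/2)*(-1/11)*(-5 - 7) = 11137 + (1/2)*(-1/11)*(-12) = 11137 + 6/11 = 122513/11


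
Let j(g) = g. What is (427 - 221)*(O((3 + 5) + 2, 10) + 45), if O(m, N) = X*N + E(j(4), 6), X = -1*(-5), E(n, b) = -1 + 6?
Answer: 20600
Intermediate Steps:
E(n, b) = 5
X = 5
O(m, N) = 5 + 5*N (O(m, N) = 5*N + 5 = 5 + 5*N)
(427 - 221)*(O((3 + 5) + 2, 10) + 45) = (427 - 221)*((5 + 5*10) + 45) = 206*((5 + 50) + 45) = 206*(55 + 45) = 206*100 = 20600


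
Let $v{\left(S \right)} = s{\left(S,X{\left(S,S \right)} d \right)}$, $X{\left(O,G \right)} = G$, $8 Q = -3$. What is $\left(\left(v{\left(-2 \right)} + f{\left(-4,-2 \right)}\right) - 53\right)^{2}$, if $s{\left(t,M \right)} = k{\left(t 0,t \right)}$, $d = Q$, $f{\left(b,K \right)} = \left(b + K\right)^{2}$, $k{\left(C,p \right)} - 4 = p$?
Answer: $225$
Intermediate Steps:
$k{\left(C,p \right)} = 4 + p$
$f{\left(b,K \right)} = \left(K + b\right)^{2}$
$Q = - \frac{3}{8}$ ($Q = \frac{1}{8} \left(-3\right) = - \frac{3}{8} \approx -0.375$)
$d = - \frac{3}{8} \approx -0.375$
$s{\left(t,M \right)} = 4 + t$
$v{\left(S \right)} = 4 + S$
$\left(\left(v{\left(-2 \right)} + f{\left(-4,-2 \right)}\right) - 53\right)^{2} = \left(\left(\left(4 - 2\right) + \left(-2 - 4\right)^{2}\right) - 53\right)^{2} = \left(\left(2 + \left(-6\right)^{2}\right) - 53\right)^{2} = \left(\left(2 + 36\right) - 53\right)^{2} = \left(38 - 53\right)^{2} = \left(-15\right)^{2} = 225$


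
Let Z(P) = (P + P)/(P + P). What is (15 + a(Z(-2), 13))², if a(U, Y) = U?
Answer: 256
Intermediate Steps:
Z(P) = 1 (Z(P) = (2*P)/((2*P)) = (2*P)*(1/(2*P)) = 1)
(15 + a(Z(-2), 13))² = (15 + 1)² = 16² = 256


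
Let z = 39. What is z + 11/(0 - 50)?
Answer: 1939/50 ≈ 38.780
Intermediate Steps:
z + 11/(0 - 50) = 39 + 11/(0 - 50) = 39 + 11/(-50) = 39 - 1/50*11 = 39 - 11/50 = 1939/50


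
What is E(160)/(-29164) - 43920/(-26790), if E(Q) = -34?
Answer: 21363229/13021726 ≈ 1.6406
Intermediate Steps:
E(160)/(-29164) - 43920/(-26790) = -34/(-29164) - 43920/(-26790) = -34*(-1/29164) - 43920*(-1/26790) = 17/14582 + 1464/893 = 21363229/13021726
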